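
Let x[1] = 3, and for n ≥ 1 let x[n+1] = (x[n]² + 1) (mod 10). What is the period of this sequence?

We have x[1] = 3; x[2] = 0; x[3] = 1; x[4] = 2; x[5] = 5; x[6] = 6; x[7] = 7; x[8] = 0.
Since x[8] = x[2] = 0, the sequence is eventually periodic: after a pre-period of length 1 it cycles with period 6.

6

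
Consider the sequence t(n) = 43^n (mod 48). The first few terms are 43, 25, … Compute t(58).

25

Listing terms: t(1) = 43; t(2) = 25; t(3) = 19; t(4) = 1; t(5) = 43.
Since t(5) = t(1) = 43, the sequence is periodic with period 4.
So t(58) = t(1 + ((58-1) mod 4)) = t(2) = 25.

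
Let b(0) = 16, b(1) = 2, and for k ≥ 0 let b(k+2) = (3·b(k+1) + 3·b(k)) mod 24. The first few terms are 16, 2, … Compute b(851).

6

b(0) = 16,  b(1) = 2,  b(2) = 6,  b(3) = 0,  b(4) = 18,  b(5) = 6,  b(6) = 0.
Since (b(5), b(6)) = (b(2), b(3)) = (6, 0) (two consecutive terms determine the rest), the sequence is eventually periodic: after a pre-period of length 2 it cycles with period 3.
For k ≥ 2, b(k) depends only on (k - 2) mod 3. (851 - 2) mod 3 = 0, so b(851) = b(2) = 6.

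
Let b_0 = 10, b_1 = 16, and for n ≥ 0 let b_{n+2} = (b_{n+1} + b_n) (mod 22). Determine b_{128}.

Computing terms: b_0 = 10; b_1 = 16; b_2 = 4; b_3 = 20; b_4 = 2; b_5 = 0; b_6 = 2; b_7 = 2; b_8 = 4; b_9 = 6; b_{10} = 10; b_{11} = 16.
The sequence repeats with period 10.
So b_{128} = b_{0 + ((128-0) mod 10)} = b_8 = 4.

4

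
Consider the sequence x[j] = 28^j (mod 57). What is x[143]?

Computing terms: x[0] = 1; x[1] = 28; x[2] = 43; x[3] = 7; x[4] = 25; x[5] = 16; x[6] = 49; x[7] = 4; x[8] = 55; x[9] = 1.
Since x[9] = x[0] = 1, the sequence is periodic with period 9.
(143 - 0) mod 9 = 8, so x[143] = x[8] = 55.

55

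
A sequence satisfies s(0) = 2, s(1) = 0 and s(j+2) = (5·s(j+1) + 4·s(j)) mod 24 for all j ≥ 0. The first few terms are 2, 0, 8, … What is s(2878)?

16

s(0) = 2,  s(1) = 0,  s(2) = 8,  s(3) = 16,  s(4) = 16,  s(5) = 0,  s(6) = 16,  s(7) = 8,  s(8) = 8,  s(9) = 0,  s(10) = 8.
Since (s(9), s(10)) = (s(1), s(2)) = (0, 8) (two consecutive terms determine the rest), the sequence is eventually periodic: after a pre-period of length 1 it cycles with period 8.
For j ≥ 1, s(j) depends only on (j - 1) mod 8. (2878 - 1) mod 8 = 5, so s(2878) = s(6) = 16.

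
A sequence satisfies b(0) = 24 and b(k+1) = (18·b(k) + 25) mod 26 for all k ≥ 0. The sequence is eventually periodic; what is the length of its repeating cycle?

4

We have b(0) = 24,  b(1) = 15,  b(2) = 9,  b(3) = 5,  b(4) = 11,  b(5) = 15.
Since b(5) = b(1) = 15, the sequence is eventually periodic: after a pre-period of length 1 it cycles with period 4.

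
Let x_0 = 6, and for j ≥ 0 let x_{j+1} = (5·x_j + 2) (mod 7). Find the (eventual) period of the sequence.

x_0 = 6; x_1 = 4; x_2 = 1; x_3 = 0; x_4 = 2; x_5 = 5; x_6 = 6.
Since x_6 = x_0 = 6, the sequence is periodic with period 6.

6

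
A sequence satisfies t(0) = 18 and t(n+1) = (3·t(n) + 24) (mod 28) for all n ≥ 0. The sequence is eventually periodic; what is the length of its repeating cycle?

t(0) = 18, t(1) = 22, t(2) = 6, t(3) = 14, t(4) = 10, t(5) = 26, t(6) = 18.
The sequence repeats with period 6.

6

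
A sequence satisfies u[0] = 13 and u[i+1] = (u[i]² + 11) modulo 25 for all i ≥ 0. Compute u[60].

u[0] = 13; u[1] = 5; u[2] = 11; u[3] = 7; u[4] = 10; u[5] = 11.
Since u[5] = u[2] = 11, the sequence is eventually periodic: after a pre-period of length 2 it cycles with period 3.
For i ≥ 2, u[i] depends only on (i - 2) mod 3. (60 - 2) mod 3 = 1, so u[60] = u[3] = 7.

7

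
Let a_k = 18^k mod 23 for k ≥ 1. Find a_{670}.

9

Computing terms: a_1 = 18; a_2 = 2; a_3 = 13; a_4 = 4; a_5 = 3; a_6 = 8; a_7 = 6; a_8 = 16; a_9 = 12; a_{10} = 9; a_{11} = 1; a_{12} = 18.
The sequence repeats with period 11.
So a_{670} = a_{1 + ((670-1) mod 11)} = a_{10} = 9.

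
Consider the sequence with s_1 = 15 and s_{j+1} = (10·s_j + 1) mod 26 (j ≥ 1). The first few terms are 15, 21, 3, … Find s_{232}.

5

We have s_1 = 15; s_2 = 21; s_3 = 3; s_4 = 5; s_5 = 25; s_6 = 17; s_7 = 15.
The sequence repeats with period 6.
So s_{232} = s_{1 + ((232-1) mod 6)} = s_4 = 5.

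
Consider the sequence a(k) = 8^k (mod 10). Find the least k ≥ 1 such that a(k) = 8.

1

We have a(0) = 1,  a(1) = 8,  a(2) = 4,  a(3) = 2,  a(4) = 6,  a(5) = 8.
Since a(5) = a(1) = 8, the sequence is eventually periodic: after a pre-period of length 1 it cycles with period 4.
The value 8 first appears (with k ≥ 1) at a(1).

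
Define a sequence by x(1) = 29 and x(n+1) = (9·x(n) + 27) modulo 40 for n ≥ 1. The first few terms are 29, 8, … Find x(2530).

8

We have x(1) = 29; x(2) = 8; x(3) = 19; x(4) = 38; x(5) = 9; x(6) = 28; x(7) = 39; x(8) = 18; x(9) = 29.
The sequence repeats with period 8.
(2530 - 1) mod 8 = 1, so x(2530) = x(2) = 8.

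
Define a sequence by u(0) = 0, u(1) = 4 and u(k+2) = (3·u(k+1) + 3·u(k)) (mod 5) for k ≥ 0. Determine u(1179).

Listing terms: u(0) = 0,  u(1) = 4,  u(2) = 2,  u(3) = 3,  u(4) = 0,  u(5) = 4.
Since (u(4), u(5)) = (u(0), u(1)) = (0, 4) (two consecutive terms determine the rest), the sequence is periodic with period 4.
So u(1179) = u(0 + ((1179-0) mod 4)) = u(3) = 3.

3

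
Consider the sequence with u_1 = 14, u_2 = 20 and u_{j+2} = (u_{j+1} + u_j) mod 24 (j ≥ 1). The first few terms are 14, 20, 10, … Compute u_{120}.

6

Listing terms: u_1 = 14, u_2 = 20, u_3 = 10, u_4 = 6, u_5 = 16, u_6 = 22, u_7 = 14, u_8 = 12, u_9 = 2, u_{10} = 14, u_{11} = 16, u_{12} = 6, u_{13} = 22, u_{14} = 4, u_{15} = 2, u_{16} = 6, u_{17} = 8, u_{18} = 14, u_{19} = 22, u_{20} = 12, u_{21} = 10, u_{22} = 22, u_{23} = 8, u_{24} = 6, u_{25} = 14, u_{26} = 20.
The sequence repeats with period 24.
So u_{120} = u_{1 + ((120-1) mod 24)} = u_{24} = 6.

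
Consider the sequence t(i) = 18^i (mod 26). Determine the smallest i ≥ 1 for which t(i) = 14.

4

Computing terms: t(0) = 1, t(1) = 18, t(2) = 12, t(3) = 8, t(4) = 14, t(5) = 18.
Since t(5) = t(1) = 18, the sequence is eventually periodic: after a pre-period of length 1 it cycles with period 4.
The value 14 first appears (with i ≥ 1) at t(4).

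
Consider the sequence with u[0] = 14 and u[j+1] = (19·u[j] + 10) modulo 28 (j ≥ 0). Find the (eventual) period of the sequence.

6

We have u[0] = 14, u[1] = 24, u[2] = 18, u[3] = 16, u[4] = 6, u[5] = 12, u[6] = 14.
Since u[6] = u[0] = 14, the sequence is periodic with period 6.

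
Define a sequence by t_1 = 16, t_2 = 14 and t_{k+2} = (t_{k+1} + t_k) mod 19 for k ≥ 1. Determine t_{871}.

2

Listing terms: t_1 = 16; t_2 = 14; t_3 = 11; t_4 = 6; t_5 = 17; t_6 = 4; t_7 = 2; t_8 = 6; t_9 = 8; t_{10} = 14; t_{11} = 3; t_{12} = 17; t_{13} = 1; t_{14} = 18; t_{15} = 0; t_{16} = 18; t_{17} = 18; t_{18} = 17; t_{19} = 16; t_{20} = 14.
Since (t_{19}, t_{20}) = (t_1, t_2) = (16, 14) (two consecutive terms determine the rest), the sequence is periodic with period 18.
So t_{871} = t_{1 + ((871-1) mod 18)} = t_7 = 2.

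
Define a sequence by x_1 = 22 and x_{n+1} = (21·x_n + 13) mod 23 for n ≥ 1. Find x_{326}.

16

We have x_1 = 22,  x_2 = 15,  x_3 = 6,  x_4 = 1,  x_5 = 11,  x_6 = 14,  x_7 = 8,  x_8 = 20,  x_9 = 19,  x_{10} = 21,  x_{11} = 17,  x_{12} = 2,  x_{13} = 9,  x_{14} = 18,  x_{15} = 0,  x_{16} = 13,  x_{17} = 10,  x_{18} = 16,  x_{19} = 4,  x_{20} = 5,  x_{21} = 3,  x_{22} = 7,  x_{23} = 22.
Since x_{23} = x_1 = 22, the sequence is periodic with period 22.
So x_{326} = x_{1 + ((326-1) mod 22)} = x_{18} = 16.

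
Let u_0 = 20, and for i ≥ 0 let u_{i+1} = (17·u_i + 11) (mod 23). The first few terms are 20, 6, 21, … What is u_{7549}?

0

We have u_0 = 20, u_1 = 6, u_2 = 21, u_3 = 0, u_4 = 11, u_5 = 14, u_6 = 19, u_7 = 12, u_8 = 8, u_9 = 9, u_{10} = 3, u_{11} = 16, u_{12} = 7, u_{13} = 15, u_{14} = 13, u_{15} = 2, u_{16} = 22, u_{17} = 17, u_{18} = 1, u_{19} = 5, u_{20} = 4, u_{21} = 10, u_{22} = 20.
The sequence repeats with period 22.
So u_{7549} = u_{0 + ((7549-0) mod 22)} = u_3 = 0.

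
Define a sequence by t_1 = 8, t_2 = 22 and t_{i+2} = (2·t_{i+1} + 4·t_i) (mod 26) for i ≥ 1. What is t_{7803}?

12

We have t_1 = 8; t_2 = 22; t_3 = 24; t_4 = 6; t_5 = 4; t_6 = 6; t_7 = 2; t_8 = 2; t_9 = 12; t_{10} = 6; t_{11} = 8; t_{12} = 14; t_{13} = 8; t_{14} = 20; t_{15} = 20; t_{16} = 16; t_{17} = 8; t_{18} = 2; t_{19} = 10; t_{20} = 2; t_{21} = 18; t_{22} = 18; t_{23} = 4; t_{24} = 2; t_{25} = 20; t_{26} = 22; t_{27} = 20; t_{28} = 24; t_{29} = 24; t_{30} = 14; t_{31} = 20; t_{32} = 18; t_{33} = 12; t_{34} = 18; t_{35} = 6; t_{36} = 6; t_{37} = 10; t_{38} = 18; t_{39} = 24; t_{40} = 16; t_{41} = 24; t_{42} = 8; t_{43} = 8; t_{44} = 22.
The sequence repeats with period 42.
So t_{7803} = t_{1 + ((7803-1) mod 42)} = t_{33} = 12.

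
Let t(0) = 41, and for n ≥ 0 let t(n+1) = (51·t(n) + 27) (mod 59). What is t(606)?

5

Computing terms: t(0) = 41, t(1) = 53, t(2) = 16, t(3) = 17, t(4) = 9, t(5) = 14, t(6) = 33, t(7) = 58, t(8) = 35, t(9) = 42, t(10) = 45, t(11) = 21, t(12) = 36, t(13) = 34, t(14) = 50, t(15) = 40, t(16) = 2, t(17) = 11, t(18) = 57, t(19) = 43, t(20) = 37, t(21) = 26, t(22) = 55, t(23) = 0, t(24) = 27, t(25) = 47, t(26) = 5, t(27) = 46, t(28) = 13, t(29) = 41.
Since t(29) = t(0) = 41, the sequence is periodic with period 29.
So t(606) = t(0 + ((606-0) mod 29)) = t(26) = 5.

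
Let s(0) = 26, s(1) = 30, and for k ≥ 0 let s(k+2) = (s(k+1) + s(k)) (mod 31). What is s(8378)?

s(0) = 26, s(1) = 30, s(2) = 25, s(3) = 24, s(4) = 18, s(5) = 11, s(6) = 29, s(7) = 9, s(8) = 7, s(9) = 16, s(10) = 23, s(11) = 8, s(12) = 0, s(13) = 8, s(14) = 8, s(15) = 16, s(16) = 24, s(17) = 9, s(18) = 2, s(19) = 11, s(20) = 13, s(21) = 24, s(22) = 6, s(23) = 30, s(24) = 5, s(25) = 4, s(26) = 9, s(27) = 13, s(28) = 22, s(29) = 4, s(30) = 26, s(31) = 30.
Since (s(30), s(31)) = (s(0), s(1)) = (26, 30) (two consecutive terms determine the rest), the sequence is periodic with period 30.
So s(8378) = s(0 + ((8378-0) mod 30)) = s(8) = 7.

7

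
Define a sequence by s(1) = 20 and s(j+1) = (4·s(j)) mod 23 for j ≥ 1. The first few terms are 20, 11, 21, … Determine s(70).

s(1) = 20; s(2) = 11; s(3) = 21; s(4) = 15; s(5) = 14; s(6) = 10; s(7) = 17; s(8) = 22; s(9) = 19; s(10) = 7; s(11) = 5; s(12) = 20.
The sequence repeats with period 11.
So s(70) = s(1 + ((70-1) mod 11)) = s(4) = 15.

15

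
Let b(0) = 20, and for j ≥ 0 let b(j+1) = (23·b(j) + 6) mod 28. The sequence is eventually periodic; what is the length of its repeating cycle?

Computing terms: b(0) = 20; b(1) = 18; b(2) = 0; b(3) = 6; b(4) = 4; b(5) = 14; b(6) = 20.
Since b(6) = b(0) = 20, the sequence is periodic with period 6.

6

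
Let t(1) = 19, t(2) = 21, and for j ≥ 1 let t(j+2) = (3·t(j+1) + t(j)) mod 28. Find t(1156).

t(1) = 19, t(2) = 21, t(3) = 26, t(4) = 15, t(5) = 15, t(6) = 4, t(7) = 27, t(8) = 1, t(9) = 2, t(10) = 7, t(11) = 23, t(12) = 20, t(13) = 27, t(14) = 17, t(15) = 22, t(16) = 27, t(17) = 19, t(18) = 0, t(19) = 19, t(20) = 1, t(21) = 22, t(22) = 11, t(23) = 27, t(24) = 8, t(25) = 23, t(26) = 21, t(27) = 2, t(28) = 27, t(29) = 27, t(30) = 24, t(31) = 15, t(32) = 13, t(33) = 26, t(34) = 7, t(35) = 19, t(36) = 8, t(37) = 15, t(38) = 25, t(39) = 6, t(40) = 15, t(41) = 23, t(42) = 0, t(43) = 23, t(44) = 13, t(45) = 6, t(46) = 3, t(47) = 15, t(48) = 20, t(49) = 19, t(50) = 21.
Since (t(49), t(50)) = (t(1), t(2)) = (19, 21) (two consecutive terms determine the rest), the sequence is periodic with period 48.
(1156 - 1) mod 48 = 3, so t(1156) = t(4) = 15.

15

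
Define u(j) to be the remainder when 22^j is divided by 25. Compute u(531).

3

Computing terms: u(1) = 22, u(2) = 9, u(3) = 23, u(4) = 6, u(5) = 7, u(6) = 4, u(7) = 13, u(8) = 11, u(9) = 17, u(10) = 24, u(11) = 3, u(12) = 16, u(13) = 2, u(14) = 19, u(15) = 18, u(16) = 21, u(17) = 12, u(18) = 14, u(19) = 8, u(20) = 1, u(21) = 22.
The sequence repeats with period 20.
So u(531) = u(1 + ((531-1) mod 20)) = u(11) = 3.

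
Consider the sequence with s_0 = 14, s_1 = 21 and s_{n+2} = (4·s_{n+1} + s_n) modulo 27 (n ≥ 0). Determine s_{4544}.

23

Listing terms: s_0 = 14, s_1 = 21, s_2 = 17, s_3 = 8, s_4 = 22, s_5 = 15, s_6 = 1, s_7 = 19, s_8 = 23, s_9 = 3, s_{10} = 8, s_{11} = 8, s_{12} = 13, s_{13} = 6, s_{14} = 10, s_{15} = 19, s_{16} = 5, s_{17} = 12, s_{18} = 26, s_{19} = 8, s_{20} = 4, s_{21} = 24, s_{22} = 19, s_{23} = 19, s_{24} = 14, s_{25} = 21.
Since (s_{24}, s_{25}) = (s_0, s_1) = (14, 21) (two consecutive terms determine the rest), the sequence is periodic with period 24.
So s_{4544} = s_{0 + ((4544-0) mod 24)} = s_8 = 23.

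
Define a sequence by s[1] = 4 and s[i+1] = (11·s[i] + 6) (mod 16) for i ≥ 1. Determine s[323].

12

Computing terms: s[1] = 4; s[2] = 2; s[3] = 12; s[4] = 10; s[5] = 4.
The sequence repeats with period 4.
So s[323] = s[1 + ((323-1) mod 4)] = s[3] = 12.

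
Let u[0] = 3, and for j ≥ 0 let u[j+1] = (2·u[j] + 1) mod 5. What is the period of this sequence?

We have u[0] = 3,  u[1] = 2,  u[2] = 0,  u[3] = 1,  u[4] = 3.
Since u[4] = u[0] = 3, the sequence is periodic with period 4.

4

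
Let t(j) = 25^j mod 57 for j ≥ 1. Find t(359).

Computing terms: t(1) = 25; t(2) = 55; t(3) = 7; t(4) = 4; t(5) = 43; t(6) = 49; t(7) = 28; t(8) = 16; t(9) = 1; t(10) = 25.
Since t(10) = t(1) = 25, the sequence is periodic with period 9.
(359 - 1) mod 9 = 7, so t(359) = t(8) = 16.

16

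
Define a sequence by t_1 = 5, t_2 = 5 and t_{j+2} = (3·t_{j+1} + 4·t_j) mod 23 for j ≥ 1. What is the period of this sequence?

Computing terms: t_1 = 5,  t_2 = 5,  t_3 = 12,  t_4 = 10,  t_5 = 9,  t_6 = 21,  t_7 = 7,  t_8 = 13,  t_9 = 21,  t_{10} = 0,  t_{11} = 15,  t_{12} = 22,  t_{13} = 11,  t_{14} = 6,  t_{15} = 16,  t_{16} = 3,  t_{17} = 4,  t_{18} = 1,  t_{19} = 19,  t_{20} = 15,  t_{21} = 6,  t_{22} = 9,  t_{23} = 5,  t_{24} = 5.
Since (t_{23}, t_{24}) = (t_1, t_2) = (5, 5) (two consecutive terms determine the rest), the sequence is periodic with period 22.

22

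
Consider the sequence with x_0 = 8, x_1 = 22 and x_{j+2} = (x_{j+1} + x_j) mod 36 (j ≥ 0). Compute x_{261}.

20

Computing terms: x_0 = 8,  x_1 = 22,  x_2 = 30,  x_3 = 16,  x_4 = 10,  x_5 = 26,  x_6 = 0,  x_7 = 26,  x_8 = 26,  x_9 = 16,  x_{10} = 6,  x_{11} = 22,  x_{12} = 28,  x_{13} = 14,  x_{14} = 6,  x_{15} = 20,  x_{16} = 26,  x_{17} = 10,  x_{18} = 0,  x_{19} = 10,  x_{20} = 10,  x_{21} = 20,  x_{22} = 30,  x_{23} = 14,  x_{24} = 8,  x_{25} = 22.
The sequence repeats with period 24.
(261 - 0) mod 24 = 21, so x_{261} = x_{21} = 20.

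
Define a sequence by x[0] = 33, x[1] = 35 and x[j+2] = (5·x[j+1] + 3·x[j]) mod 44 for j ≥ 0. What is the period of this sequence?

x[0] = 33,  x[1] = 35,  x[2] = 10,  x[3] = 23,  x[4] = 13,  x[5] = 2,  x[6] = 5,  x[7] = 31,  x[8] = 38,  x[9] = 19,  x[10] = 33,  x[11] = 2,  x[12] = 21,  x[13] = 23,  x[14] = 2,  x[15] = 35,  x[16] = 5,  x[17] = 42,  x[18] = 5,  x[19] = 19,  x[20] = 22,  x[21] = 35,  x[22] = 21,  x[23] = 34,  x[24] = 13,  x[25] = 35,  x[26] = 38,  x[27] = 31,  x[28] = 5,  x[29] = 30,  x[30] = 33,  x[31] = 35.
The sequence repeats with period 30.

30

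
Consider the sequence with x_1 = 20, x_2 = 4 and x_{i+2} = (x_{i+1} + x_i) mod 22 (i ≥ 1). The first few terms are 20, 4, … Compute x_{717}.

Listing terms: x_1 = 20; x_2 = 4; x_3 = 2; x_4 = 6; x_5 = 8; x_6 = 14; x_7 = 0; x_8 = 14; x_9 = 14; x_{10} = 6; x_{11} = 20; x_{12} = 4.
Since (x_{11}, x_{12}) = (x_1, x_2) = (20, 4) (two consecutive terms determine the rest), the sequence is periodic with period 10.
So x_{717} = x_{1 + ((717-1) mod 10)} = x_7 = 0.

0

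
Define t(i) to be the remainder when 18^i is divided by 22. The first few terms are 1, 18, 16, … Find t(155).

10

Computing terms: t(0) = 1,  t(1) = 18,  t(2) = 16,  t(3) = 2,  t(4) = 14,  t(5) = 10,  t(6) = 4,  t(7) = 6,  t(8) = 20,  t(9) = 8,  t(10) = 12,  t(11) = 18.
Since t(11) = t(1) = 18, the sequence is eventually periodic: after a pre-period of length 1 it cycles with period 10.
For i ≥ 1, t(i) depends only on (i - 1) mod 10. (155 - 1) mod 10 = 4, so t(155) = t(5) = 10.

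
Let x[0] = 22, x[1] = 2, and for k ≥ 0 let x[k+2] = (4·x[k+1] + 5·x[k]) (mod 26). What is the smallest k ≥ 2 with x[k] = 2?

5

x[0] = 22,  x[1] = 2,  x[2] = 14,  x[3] = 14,  x[4] = 22,  x[5] = 2.
The sequence repeats with period 4.
The value 2 next appears (with k ≥ 2) at x[5].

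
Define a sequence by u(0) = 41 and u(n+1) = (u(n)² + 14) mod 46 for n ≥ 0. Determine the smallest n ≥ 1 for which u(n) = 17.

Listing terms: u(0) = 41,  u(1) = 39,  u(2) = 17,  u(3) = 27,  u(4) = 7,  u(5) = 17.
Since u(5) = u(2) = 17, the sequence is eventually periodic: after a pre-period of length 2 it cycles with period 3.
The value 17 first appears (with n ≥ 1) at u(2).

2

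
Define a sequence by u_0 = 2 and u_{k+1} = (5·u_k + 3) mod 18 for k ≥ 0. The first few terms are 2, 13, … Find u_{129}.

Listing terms: u_0 = 2,  u_1 = 13,  u_2 = 14,  u_3 = 1,  u_4 = 8,  u_5 = 7,  u_6 = 2.
The sequence repeats with period 6.
(129 - 0) mod 6 = 3, so u_{129} = u_3 = 1.

1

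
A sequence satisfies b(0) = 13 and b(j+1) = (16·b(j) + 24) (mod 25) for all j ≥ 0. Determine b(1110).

Listing terms: b(0) = 13,  b(1) = 7,  b(2) = 11,  b(3) = 0,  b(4) = 24,  b(5) = 8,  b(6) = 2,  b(7) = 6,  b(8) = 20,  b(9) = 19,  b(10) = 3,  b(11) = 22,  b(12) = 1,  b(13) = 15,  b(14) = 14,  b(15) = 23,  b(16) = 17,  b(17) = 21,  b(18) = 10,  b(19) = 9,  b(20) = 18,  b(21) = 12,  b(22) = 16,  b(23) = 5,  b(24) = 4,  b(25) = 13.
The sequence repeats with period 25.
So b(1110) = b(0 + ((1110-0) mod 25)) = b(10) = 3.

3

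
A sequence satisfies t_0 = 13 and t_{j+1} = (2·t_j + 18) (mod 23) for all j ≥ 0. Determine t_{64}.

7

Computing terms: t_0 = 13, t_1 = 21, t_2 = 14, t_3 = 0, t_4 = 18, t_5 = 8, t_6 = 11, t_7 = 17, t_8 = 6, t_9 = 7, t_{10} = 9, t_{11} = 13.
The sequence repeats with period 11.
(64 - 0) mod 11 = 9, so t_{64} = t_9 = 7.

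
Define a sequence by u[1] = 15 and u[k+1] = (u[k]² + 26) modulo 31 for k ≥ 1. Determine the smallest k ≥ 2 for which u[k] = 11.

4

Listing terms: u[1] = 15, u[2] = 3, u[3] = 4, u[4] = 11, u[5] = 23, u[6] = 28, u[7] = 4.
Since u[7] = u[3] = 4, the sequence is eventually periodic: after a pre-period of length 2 it cycles with period 4.
The value 11 first appears (with k ≥ 2) at u[4].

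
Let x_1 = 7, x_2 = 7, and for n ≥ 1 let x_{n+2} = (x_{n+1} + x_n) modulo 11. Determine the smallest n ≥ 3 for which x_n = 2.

5

Listing terms: x_1 = 7; x_2 = 7; x_3 = 3; x_4 = 10; x_5 = 2; x_6 = 1; x_7 = 3; x_8 = 4; x_9 = 7; x_{10} = 0; x_{11} = 7; x_{12} = 7.
Since (x_{11}, x_{12}) = (x_1, x_2) = (7, 7) (two consecutive terms determine the rest), the sequence is periodic with period 10.
The value 2 first appears (with n ≥ 3) at x_5.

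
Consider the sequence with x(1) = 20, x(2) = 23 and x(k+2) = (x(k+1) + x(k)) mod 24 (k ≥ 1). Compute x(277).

We have x(1) = 20; x(2) = 23; x(3) = 19; x(4) = 18; x(5) = 13; x(6) = 7; x(7) = 20; x(8) = 3; x(9) = 23; x(10) = 2; x(11) = 1; x(12) = 3; x(13) = 4; x(14) = 7; x(15) = 11; x(16) = 18; x(17) = 5; x(18) = 23; x(19) = 4; x(20) = 3; x(21) = 7; x(22) = 10; x(23) = 17; x(24) = 3; x(25) = 20; x(26) = 23.
The sequence repeats with period 24.
(277 - 1) mod 24 = 12, so x(277) = x(13) = 4.

4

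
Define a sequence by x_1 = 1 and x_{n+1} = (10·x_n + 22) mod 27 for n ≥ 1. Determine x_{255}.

0

We have x_1 = 1; x_2 = 5; x_3 = 18; x_4 = 13; x_5 = 17; x_6 = 3; x_7 = 25; x_8 = 2; x_9 = 15; x_{10} = 10; x_{11} = 14; x_{12} = 0; x_{13} = 22; x_{14} = 26; x_{15} = 12; x_{16} = 7; x_{17} = 11; x_{18} = 24; x_{19} = 19; x_{20} = 23; x_{21} = 9; x_{22} = 4; x_{23} = 8; x_{24} = 21; x_{25} = 16; x_{26} = 20; x_{27} = 6; x_{28} = 1.
Since x_{28} = x_1 = 1, the sequence is periodic with period 27.
So x_{255} = x_{1 + ((255-1) mod 27)} = x_{12} = 0.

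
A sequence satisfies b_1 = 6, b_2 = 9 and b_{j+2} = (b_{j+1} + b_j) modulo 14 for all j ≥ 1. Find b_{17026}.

2

Listing terms: b_1 = 6,  b_2 = 9,  b_3 = 1,  b_4 = 10,  b_5 = 11,  b_6 = 7,  b_7 = 4,  b_8 = 11,  b_9 = 1,  b_{10} = 12,  b_{11} = 13,  b_{12} = 11,  b_{13} = 10,  b_{14} = 7,  b_{15} = 3,  b_{16} = 10,  b_{17} = 13,  b_{18} = 9,  b_{19} = 8,  b_{20} = 3,  b_{21} = 11,  b_{22} = 0,  b_{23} = 11,  b_{24} = 11,  b_{25} = 8,  b_{26} = 5,  b_{27} = 13,  b_{28} = 4,  b_{29} = 3,  b_{30} = 7,  b_{31} = 10,  b_{32} = 3,  b_{33} = 13,  b_{34} = 2,  b_{35} = 1,  b_{36} = 3,  b_{37} = 4,  b_{38} = 7,  b_{39} = 11,  b_{40} = 4,  b_{41} = 1,  b_{42} = 5,  b_{43} = 6,  b_{44} = 11,  b_{45} = 3,  b_{46} = 0,  b_{47} = 3,  b_{48} = 3,  b_{49} = 6,  b_{50} = 9.
The sequence repeats with period 48.
So b_{17026} = b_{1 + ((17026-1) mod 48)} = b_{34} = 2.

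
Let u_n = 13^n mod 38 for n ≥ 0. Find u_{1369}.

13

Computing terms: u_0 = 1; u_1 = 13; u_2 = 17; u_3 = 31; u_4 = 23; u_5 = 33; u_6 = 11; u_7 = 29; u_8 = 35; u_9 = 37; u_{10} = 25; u_{11} = 21; u_{12} = 7; u_{13} = 15; u_{14} = 5; u_{15} = 27; u_{16} = 9; u_{17} = 3; u_{18} = 1.
The sequence repeats with period 18.
(1369 - 0) mod 18 = 1, so u_{1369} = u_1 = 13.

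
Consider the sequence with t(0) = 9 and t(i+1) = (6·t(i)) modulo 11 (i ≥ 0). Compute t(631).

Computing terms: t(0) = 9, t(1) = 10, t(2) = 5, t(3) = 8, t(4) = 4, t(5) = 2, t(6) = 1, t(7) = 6, t(8) = 3, t(9) = 7, t(10) = 9.
Since t(10) = t(0) = 9, the sequence is periodic with period 10.
So t(631) = t(0 + ((631-0) mod 10)) = t(1) = 10.

10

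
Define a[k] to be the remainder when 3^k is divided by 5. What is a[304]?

1

Listing terms: a[0] = 1; a[1] = 3; a[2] = 4; a[3] = 2; a[4] = 1.
The sequence repeats with period 4.
So a[304] = a[0 + ((304-0) mod 4)] = a[0] = 1.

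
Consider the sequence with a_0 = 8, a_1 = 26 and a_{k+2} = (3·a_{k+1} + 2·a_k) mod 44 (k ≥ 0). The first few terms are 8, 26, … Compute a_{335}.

We have a_0 = 8, a_1 = 26, a_2 = 6, a_3 = 26, a_4 = 2, a_5 = 14, a_6 = 2, a_7 = 34, a_8 = 18, a_9 = 34, a_{10} = 6, a_{11} = 42, a_{12} = 6, a_{13} = 14, a_{14} = 10, a_{15} = 14, a_{16} = 18, a_{17} = 38, a_{18} = 18, a_{19} = 42, a_{20} = 30, a_{21} = 42, a_{22} = 10, a_{23} = 26, a_{24} = 10, a_{25} = 38, a_{26} = 2, a_{27} = 38, a_{28} = 30, a_{29} = 34, a_{30} = 30, a_{31} = 26, a_{32} = 6.
Since (a_{31}, a_{32}) = (a_1, a_2) = (26, 6) (two consecutive terms determine the rest), the sequence is eventually periodic: after a pre-period of length 1 it cycles with period 30.
For k ≥ 1, a_k depends only on (k - 1) mod 30. (335 - 1) mod 30 = 4, so a_{335} = a_5 = 14.

14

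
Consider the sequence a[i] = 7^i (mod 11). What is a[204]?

Computing terms: a[0] = 1,  a[1] = 7,  a[2] = 5,  a[3] = 2,  a[4] = 3,  a[5] = 10,  a[6] = 4,  a[7] = 6,  a[8] = 9,  a[9] = 8,  a[10] = 1.
The sequence repeats with period 10.
(204 - 0) mod 10 = 4, so a[204] = a[4] = 3.

3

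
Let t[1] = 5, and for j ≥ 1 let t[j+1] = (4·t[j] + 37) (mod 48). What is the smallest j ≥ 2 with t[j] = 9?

Computing terms: t[1] = 5, t[2] = 9, t[3] = 25, t[4] = 41, t[5] = 9.
Since t[5] = t[2] = 9, the sequence is eventually periodic: after a pre-period of length 1 it cycles with period 3.
The value 9 first appears (with j ≥ 2) at t[2].

2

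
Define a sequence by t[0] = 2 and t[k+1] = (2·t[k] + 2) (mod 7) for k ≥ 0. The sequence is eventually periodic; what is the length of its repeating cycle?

Computing terms: t[0] = 2,  t[1] = 6,  t[2] = 0,  t[3] = 2.
The sequence repeats with period 3.

3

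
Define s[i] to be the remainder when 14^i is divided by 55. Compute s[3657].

Computing terms: s[1] = 14,  s[2] = 31,  s[3] = 49,  s[4] = 26,  s[5] = 34,  s[6] = 36,  s[7] = 9,  s[8] = 16,  s[9] = 4,  s[10] = 1,  s[11] = 14.
Since s[11] = s[1] = 14, the sequence is periodic with period 10.
So s[3657] = s[1 + ((3657-1) mod 10)] = s[7] = 9.

9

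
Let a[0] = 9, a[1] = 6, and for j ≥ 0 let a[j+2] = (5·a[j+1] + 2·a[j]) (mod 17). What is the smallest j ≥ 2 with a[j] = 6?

7

Listing terms: a[0] = 9, a[1] = 6, a[2] = 14, a[3] = 14, a[4] = 13, a[5] = 8, a[6] = 15, a[7] = 6, a[8] = 9, a[9] = 6.
Since (a[8], a[9]) = (a[0], a[1]) = (9, 6) (two consecutive terms determine the rest), the sequence is periodic with period 8.
The value 6 first appears (with j ≥ 2) at a[7].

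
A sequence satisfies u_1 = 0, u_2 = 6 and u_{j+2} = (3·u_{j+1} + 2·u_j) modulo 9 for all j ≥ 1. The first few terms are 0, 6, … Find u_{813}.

0

u_1 = 0,  u_2 = 6,  u_3 = 0,  u_4 = 3,  u_5 = 0,  u_6 = 6.
Since (u_5, u_6) = (u_1, u_2) = (0, 6) (two consecutive terms determine the rest), the sequence is periodic with period 4.
So u_{813} = u_{1 + ((813-1) mod 4)} = u_1 = 0.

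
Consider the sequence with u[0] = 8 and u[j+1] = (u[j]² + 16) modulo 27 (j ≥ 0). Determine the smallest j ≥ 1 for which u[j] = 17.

2

u[0] = 8, u[1] = 26, u[2] = 17, u[3] = 8.
Since u[3] = u[0] = 8, the sequence is periodic with period 3.
The value 17 first appears (with j ≥ 1) at u[2].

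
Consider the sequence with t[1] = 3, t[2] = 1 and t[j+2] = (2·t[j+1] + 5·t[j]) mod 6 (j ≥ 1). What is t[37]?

3

Computing terms: t[1] = 3,  t[2] = 1,  t[3] = 5,  t[4] = 3,  t[5] = 1.
The sequence repeats with period 3.
So t[37] = t[1 + ((37-1) mod 3)] = t[1] = 3.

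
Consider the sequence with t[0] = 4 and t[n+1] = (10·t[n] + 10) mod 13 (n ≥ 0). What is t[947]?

Listing terms: t[0] = 4,  t[1] = 11,  t[2] = 3,  t[3] = 1,  t[4] = 7,  t[5] = 2,  t[6] = 4.
The sequence repeats with period 6.
(947 - 0) mod 6 = 5, so t[947] = t[5] = 2.

2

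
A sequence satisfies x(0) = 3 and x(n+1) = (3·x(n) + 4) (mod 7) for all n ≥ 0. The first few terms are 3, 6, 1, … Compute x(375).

0

Computing terms: x(0) = 3,  x(1) = 6,  x(2) = 1,  x(3) = 0,  x(4) = 4,  x(5) = 2,  x(6) = 3.
Since x(6) = x(0) = 3, the sequence is periodic with period 6.
So x(375) = x(0 + ((375-0) mod 6)) = x(3) = 0.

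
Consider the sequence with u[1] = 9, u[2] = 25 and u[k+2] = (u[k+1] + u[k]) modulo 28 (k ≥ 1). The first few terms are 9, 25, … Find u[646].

19

We have u[1] = 9,  u[2] = 25,  u[3] = 6,  u[4] = 3,  u[5] = 9,  u[6] = 12,  u[7] = 21,  u[8] = 5,  u[9] = 26,  u[10] = 3,  u[11] = 1,  u[12] = 4,  u[13] = 5,  u[14] = 9,  u[15] = 14,  u[16] = 23,  u[17] = 9,  u[18] = 4,  u[19] = 13,  u[20] = 17,  u[21] = 2,  u[22] = 19,  u[23] = 21,  u[24] = 12,  u[25] = 5,  u[26] = 17,  u[27] = 22,  u[28] = 11,  u[29] = 5,  u[30] = 16,  u[31] = 21,  u[32] = 9,  u[33] = 2,  u[34] = 11,  u[35] = 13,  u[36] = 24,  u[37] = 9,  u[38] = 5,  u[39] = 14,  u[40] = 19,  u[41] = 5,  u[42] = 24,  u[43] = 1,  u[44] = 25,  u[45] = 26,  u[46] = 23,  u[47] = 21,  u[48] = 16,  u[49] = 9,  u[50] = 25.
The sequence repeats with period 48.
(646 - 1) mod 48 = 21, so u[646] = u[22] = 19.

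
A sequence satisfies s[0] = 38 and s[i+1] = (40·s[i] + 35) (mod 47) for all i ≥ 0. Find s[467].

s[0] = 38,  s[1] = 4,  s[2] = 7,  s[3] = 33,  s[4] = 39,  s[5] = 44,  s[6] = 9,  s[7] = 19,  s[8] = 43,  s[9] = 16,  s[10] = 17,  s[11] = 10,  s[12] = 12,  s[13] = 45,  s[14] = 2,  s[15] = 21,  s[16] = 29,  s[17] = 20,  s[18] = 36,  s[19] = 18,  s[20] = 3,  s[21] = 14,  s[22] = 31,  s[23] = 6,  s[24] = 40,  s[25] = 37,  s[26] = 11,  s[27] = 5,  s[28] = 0,  s[29] = 35,  s[30] = 25,  s[31] = 1,  s[32] = 28,  s[33] = 27,  s[34] = 34,  s[35] = 32,  s[36] = 46,  s[37] = 42,  s[38] = 23,  s[39] = 15,  s[40] = 24,  s[41] = 8,  s[42] = 26,  s[43] = 41,  s[44] = 30,  s[45] = 13,  s[46] = 38.
The sequence repeats with period 46.
(467 - 0) mod 46 = 7, so s[467] = s[7] = 19.

19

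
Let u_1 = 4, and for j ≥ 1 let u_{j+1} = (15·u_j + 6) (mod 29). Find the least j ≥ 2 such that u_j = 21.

We have u_1 = 4, u_2 = 8, u_3 = 10, u_4 = 11, u_5 = 26, u_6 = 19, u_7 = 1, u_8 = 21, u_9 = 2, u_{10} = 7, u_{11} = 24, u_{12} = 18, u_{13} = 15, u_{14} = 28, u_{15} = 20, u_{16} = 16, u_{17} = 14, u_{18} = 13, u_{19} = 27, u_{20} = 5, u_{21} = 23, u_{22} = 3, u_{23} = 22, u_{24} = 17, u_{25} = 0, u_{26} = 6, u_{27} = 9, u_{28} = 25, u_{29} = 4.
The sequence repeats with period 28.
The value 21 first appears (with j ≥ 2) at u_8.

8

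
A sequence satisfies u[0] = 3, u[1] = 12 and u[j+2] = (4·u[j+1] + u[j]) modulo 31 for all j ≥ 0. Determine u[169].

0

We have u[0] = 3, u[1] = 12, u[2] = 20, u[3] = 30, u[4] = 16, u[5] = 1, u[6] = 20, u[7] = 19, u[8] = 3, u[9] = 0, u[10] = 3, u[11] = 12.
The sequence repeats with period 10.
(169 - 0) mod 10 = 9, so u[169] = u[9] = 0.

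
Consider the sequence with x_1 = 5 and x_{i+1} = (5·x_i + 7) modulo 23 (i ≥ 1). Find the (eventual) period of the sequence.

22

Listing terms: x_1 = 5; x_2 = 9; x_3 = 6; x_4 = 14; x_5 = 8; x_6 = 1; x_7 = 12; x_8 = 21; x_9 = 20; x_{10} = 15; x_{11} = 13; x_{12} = 3; x_{13} = 22; x_{14} = 2; x_{15} = 17; x_{16} = 0; x_{17} = 7; x_{18} = 19; x_{19} = 10; x_{20} = 11; x_{21} = 16; x_{22} = 18; x_{23} = 5.
Since x_{23} = x_1 = 5, the sequence is periodic with period 22.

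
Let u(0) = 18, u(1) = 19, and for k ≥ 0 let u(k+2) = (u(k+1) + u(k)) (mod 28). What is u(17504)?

Listing terms: u(0) = 18; u(1) = 19; u(2) = 9; u(3) = 0; u(4) = 9; u(5) = 9; u(6) = 18; u(7) = 27; u(8) = 17; u(9) = 16; u(10) = 5; u(11) = 21; u(12) = 26; u(13) = 19; u(14) = 17; u(15) = 8; u(16) = 25; u(17) = 5; u(18) = 2; u(19) = 7; u(20) = 9; u(21) = 16; u(22) = 25; u(23) = 13; u(24) = 10; u(25) = 23; u(26) = 5; u(27) = 0; u(28) = 5; u(29) = 5; u(30) = 10; u(31) = 15; u(32) = 25; u(33) = 12; u(34) = 9; u(35) = 21; u(36) = 2; u(37) = 23; u(38) = 25; u(39) = 20; u(40) = 17; u(41) = 9; u(42) = 26; u(43) = 7; u(44) = 5; u(45) = 12; u(46) = 17; u(47) = 1; u(48) = 18; u(49) = 19.
The sequence repeats with period 48.
(17504 - 0) mod 48 = 32, so u(17504) = u(32) = 25.

25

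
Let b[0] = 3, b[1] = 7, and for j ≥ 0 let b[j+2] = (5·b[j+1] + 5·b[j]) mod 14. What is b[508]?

Listing terms: b[0] = 3; b[1] = 7; b[2] = 8; b[3] = 5; b[4] = 9; b[5] = 0; b[6] = 3; b[7] = 1; b[8] = 6; b[9] = 7; b[10] = 9; b[11] = 10; b[12] = 11; b[13] = 7; b[14] = 6; b[15] = 9; b[16] = 5; b[17] = 0; b[18] = 11; b[19] = 13; b[20] = 8; b[21] = 7; b[22] = 5; b[23] = 4; b[24] = 3; b[25] = 7.
Since (b[24], b[25]) = (b[0], b[1]) = (3, 7) (two consecutive terms determine the rest), the sequence is periodic with period 24.
(508 - 0) mod 24 = 4, so b[508] = b[4] = 9.

9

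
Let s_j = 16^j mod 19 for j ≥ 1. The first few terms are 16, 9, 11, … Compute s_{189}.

Listing terms: s_1 = 16, s_2 = 9, s_3 = 11, s_4 = 5, s_5 = 4, s_6 = 7, s_7 = 17, s_8 = 6, s_9 = 1, s_{10} = 16.
Since s_{10} = s_1 = 16, the sequence is periodic with period 9.
So s_{189} = s_{1 + ((189-1) mod 9)} = s_9 = 1.

1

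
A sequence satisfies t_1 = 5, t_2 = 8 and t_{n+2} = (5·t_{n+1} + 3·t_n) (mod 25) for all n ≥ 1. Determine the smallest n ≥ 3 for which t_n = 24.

We have t_1 = 5, t_2 = 8, t_3 = 5, t_4 = 24, t_5 = 10, t_6 = 22, t_7 = 15, t_8 = 16, t_9 = 0, t_{10} = 23, t_{11} = 15, t_{12} = 19, t_{13} = 15, t_{14} = 7, t_{15} = 5, t_{16} = 21, t_{17} = 20, t_{18} = 13, t_{19} = 0, t_{20} = 14, t_{21} = 20, t_{22} = 17, t_{23} = 20, t_{24} = 1, t_{25} = 15, t_{26} = 3, t_{27} = 10, t_{28} = 9, t_{29} = 0, t_{30} = 2, t_{31} = 10, t_{32} = 6, t_{33} = 10, t_{34} = 18, t_{35} = 20, t_{36} = 4, t_{37} = 5, t_{38} = 12, t_{39} = 0, t_{40} = 11, t_{41} = 5, t_{42} = 8.
Since (t_{41}, t_{42}) = (t_1, t_2) = (5, 8) (two consecutive terms determine the rest), the sequence is periodic with period 40.
The value 24 first appears (with n ≥ 3) at t_4.

4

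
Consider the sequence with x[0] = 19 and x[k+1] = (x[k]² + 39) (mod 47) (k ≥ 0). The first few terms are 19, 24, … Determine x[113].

26

Listing terms: x[0] = 19, x[1] = 24, x[2] = 4, x[3] = 8, x[4] = 9, x[5] = 26, x[6] = 10, x[7] = 45, x[8] = 43, x[9] = 8.
Since x[9] = x[3] = 8, the sequence is eventually periodic: after a pre-period of length 3 it cycles with period 6.
For k ≥ 3, x[k] depends only on (k - 3) mod 6. (113 - 3) mod 6 = 2, so x[113] = x[5] = 26.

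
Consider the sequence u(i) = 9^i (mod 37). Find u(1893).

26

u(0) = 1,  u(1) = 9,  u(2) = 7,  u(3) = 26,  u(4) = 12,  u(5) = 34,  u(6) = 10,  u(7) = 16,  u(8) = 33,  u(9) = 1.
Since u(9) = u(0) = 1, the sequence is periodic with period 9.
(1893 - 0) mod 9 = 3, so u(1893) = u(3) = 26.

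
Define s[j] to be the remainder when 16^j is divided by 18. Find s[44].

Computing terms: s[0] = 1,  s[1] = 16,  s[2] = 4,  s[3] = 10,  s[4] = 16.
Since s[4] = s[1] = 16, the sequence is eventually periodic: after a pre-period of length 1 it cycles with period 3.
For j ≥ 1, s[j] depends only on (j - 1) mod 3. (44 - 1) mod 3 = 1, so s[44] = s[2] = 4.

4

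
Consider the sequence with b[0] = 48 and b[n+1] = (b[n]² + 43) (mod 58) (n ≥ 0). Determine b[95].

47

b[0] = 48,  b[1] = 27,  b[2] = 18,  b[3] = 19,  b[4] = 56,  b[5] = 47,  b[6] = 48.
Since b[6] = b[0] = 48, the sequence is periodic with period 6.
(95 - 0) mod 6 = 5, so b[95] = b[5] = 47.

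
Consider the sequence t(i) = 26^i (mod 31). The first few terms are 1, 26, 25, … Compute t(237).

Computing terms: t(0) = 1,  t(1) = 26,  t(2) = 25,  t(3) = 30,  t(4) = 5,  t(5) = 6,  t(6) = 1.
Since t(6) = t(0) = 1, the sequence is periodic with period 6.
(237 - 0) mod 6 = 3, so t(237) = t(3) = 30.

30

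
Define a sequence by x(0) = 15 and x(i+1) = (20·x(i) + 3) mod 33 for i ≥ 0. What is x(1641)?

Listing terms: x(0) = 15, x(1) = 6, x(2) = 24, x(3) = 21, x(4) = 27, x(5) = 15.
The sequence repeats with period 5.
So x(1641) = x(0 + ((1641-0) mod 5)) = x(1) = 6.

6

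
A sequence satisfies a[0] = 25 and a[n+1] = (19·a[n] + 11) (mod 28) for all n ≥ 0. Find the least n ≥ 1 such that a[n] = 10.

Listing terms: a[0] = 25; a[1] = 10; a[2] = 5; a[3] = 22; a[4] = 9; a[5] = 14; a[6] = 25.
The sequence repeats with period 6.
The value 10 first appears (with n ≥ 1) at a[1].

1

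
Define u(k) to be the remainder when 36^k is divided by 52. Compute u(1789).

u(1) = 36, u(2) = 48, u(3) = 12, u(4) = 16, u(5) = 4, u(6) = 40, u(7) = 36.
Since u(7) = u(1) = 36, the sequence is periodic with period 6.
(1789 - 1) mod 6 = 0, so u(1789) = u(1) = 36.

36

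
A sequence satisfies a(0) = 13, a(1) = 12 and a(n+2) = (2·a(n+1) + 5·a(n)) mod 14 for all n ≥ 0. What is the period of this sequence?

We have a(0) = 13,  a(1) = 12,  a(2) = 5,  a(3) = 0,  a(4) = 11,  a(5) = 8,  a(6) = 1,  a(7) = 0,  a(8) = 5,  a(9) = 10,  a(10) = 3,  a(11) = 0,  a(12) = 1,  a(13) = 2,  a(14) = 9,  a(15) = 0,  a(16) = 3,  a(17) = 6,  a(18) = 13,  a(19) = 0,  a(20) = 9,  a(21) = 4,  a(22) = 11,  a(23) = 0,  a(24) = 13,  a(25) = 12.
Since (a(24), a(25)) = (a(0), a(1)) = (13, 12) (two consecutive terms determine the rest), the sequence is periodic with period 24.

24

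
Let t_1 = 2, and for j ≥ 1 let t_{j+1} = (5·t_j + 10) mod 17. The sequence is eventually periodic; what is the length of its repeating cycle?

16

Computing terms: t_1 = 2,  t_2 = 3,  t_3 = 8,  t_4 = 16,  t_5 = 5,  t_6 = 1,  t_7 = 15,  t_8 = 0,  t_9 = 10,  t_{10} = 9,  t_{11} = 4,  t_{12} = 13,  t_{13} = 7,  t_{14} = 11,  t_{15} = 14,  t_{16} = 12,  t_{17} = 2.
Since t_{17} = t_1 = 2, the sequence is periodic with period 16.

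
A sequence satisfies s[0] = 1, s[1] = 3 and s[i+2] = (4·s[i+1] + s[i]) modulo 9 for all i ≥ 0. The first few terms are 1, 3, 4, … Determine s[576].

1

s[0] = 1,  s[1] = 3,  s[2] = 4,  s[3] = 1,  s[4] = 8,  s[5] = 6,  s[6] = 5,  s[7] = 8,  s[8] = 1,  s[9] = 3.
The sequence repeats with period 8.
So s[576] = s[0 + ((576-0) mod 8)] = s[0] = 1.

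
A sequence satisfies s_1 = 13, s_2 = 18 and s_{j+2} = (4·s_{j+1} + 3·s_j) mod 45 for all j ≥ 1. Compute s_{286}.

We have s_1 = 13; s_2 = 18; s_3 = 21; s_4 = 3; s_5 = 30; s_6 = 39; s_7 = 21; s_8 = 21; s_9 = 12; s_{10} = 21; s_{11} = 30; s_{12} = 3; s_{13} = 12; s_{14} = 12; s_{15} = 39; s_{16} = 12; s_{17} = 30; s_{18} = 21; s_{19} = 39; s_{20} = 39; s_{21} = 3; s_{22} = 39; s_{23} = 30; s_{24} = 12; s_{25} = 3; s_{26} = 3; s_{27} = 21; s_{28} = 3.
Since (s_{27}, s_{28}) = (s_3, s_4) = (21, 3) (two consecutive terms determine the rest), the sequence is eventually periodic: after a pre-period of length 2 it cycles with period 24.
For j ≥ 3, s_j depends only on (j - 3) mod 24. (286 - 3) mod 24 = 19, so s_{286} = s_{22} = 39.

39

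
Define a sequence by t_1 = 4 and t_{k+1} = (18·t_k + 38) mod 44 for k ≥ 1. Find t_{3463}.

We have t_1 = 4, t_2 = 22, t_3 = 38, t_4 = 18, t_5 = 10, t_6 = 42, t_7 = 2, t_8 = 30, t_9 = 6, t_{10} = 14, t_{11} = 26, t_{12} = 22.
Since t_{12} = t_2 = 22, the sequence is eventually periodic: after a pre-period of length 1 it cycles with period 10.
For k ≥ 2, t_k depends only on (k - 2) mod 10. (3463 - 2) mod 10 = 1, so t_{3463} = t_3 = 38.

38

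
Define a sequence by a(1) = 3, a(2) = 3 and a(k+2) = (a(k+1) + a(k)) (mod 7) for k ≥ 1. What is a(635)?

1

a(1) = 3; a(2) = 3; a(3) = 6; a(4) = 2; a(5) = 1; a(6) = 3; a(7) = 4; a(8) = 0; a(9) = 4; a(10) = 4; a(11) = 1; a(12) = 5; a(13) = 6; a(14) = 4; a(15) = 3; a(16) = 0; a(17) = 3; a(18) = 3.
Since (a(17), a(18)) = (a(1), a(2)) = (3, 3) (two consecutive terms determine the rest), the sequence is periodic with period 16.
So a(635) = a(1 + ((635-1) mod 16)) = a(11) = 1.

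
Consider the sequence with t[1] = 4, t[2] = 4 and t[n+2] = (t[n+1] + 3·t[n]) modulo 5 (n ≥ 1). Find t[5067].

We have t[1] = 4,  t[2] = 4,  t[3] = 1,  t[4] = 3,  t[5] = 1,  t[6] = 0,  t[7] = 3,  t[8] = 3,  t[9] = 2,  t[10] = 1,  t[11] = 2,  t[12] = 0,  t[13] = 1,  t[14] = 1,  t[15] = 4,  t[16] = 2,  t[17] = 4,  t[18] = 0,  t[19] = 2,  t[20] = 2,  t[21] = 3,  t[22] = 4,  t[23] = 3,  t[24] = 0,  t[25] = 4,  t[26] = 4.
The sequence repeats with period 24.
(5067 - 1) mod 24 = 2, so t[5067] = t[3] = 1.

1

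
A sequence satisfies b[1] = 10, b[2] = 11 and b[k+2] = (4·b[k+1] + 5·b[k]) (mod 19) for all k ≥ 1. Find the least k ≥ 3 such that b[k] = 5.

11

Computing terms: b[1] = 10; b[2] = 11; b[3] = 18; b[4] = 13; b[5] = 9; b[6] = 6; b[7] = 12; b[8] = 2; b[9] = 11; b[10] = 16; b[11] = 5; b[12] = 5; b[13] = 7; b[14] = 15; b[15] = 0; b[16] = 18; b[17] = 15; b[18] = 17; b[19] = 10; b[20] = 11.
Since (b[19], b[20]) = (b[1], b[2]) = (10, 11) (two consecutive terms determine the rest), the sequence is periodic with period 18.
The value 5 first appears (with k ≥ 3) at b[11].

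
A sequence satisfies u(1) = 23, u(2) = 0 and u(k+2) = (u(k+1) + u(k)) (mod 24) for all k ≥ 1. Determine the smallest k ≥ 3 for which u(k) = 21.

6

Listing terms: u(1) = 23, u(2) = 0, u(3) = 23, u(4) = 23, u(5) = 22, u(6) = 21, u(7) = 19, u(8) = 16, u(9) = 11, u(10) = 3, u(11) = 14, u(12) = 17, u(13) = 7, u(14) = 0, u(15) = 7, u(16) = 7, u(17) = 14, u(18) = 21, u(19) = 11, u(20) = 8, u(21) = 19, u(22) = 3, u(23) = 22, u(24) = 1, u(25) = 23, u(26) = 0.
Since (u(25), u(26)) = (u(1), u(2)) = (23, 0) (two consecutive terms determine the rest), the sequence is periodic with period 24.
The value 21 first appears (with k ≥ 3) at u(6).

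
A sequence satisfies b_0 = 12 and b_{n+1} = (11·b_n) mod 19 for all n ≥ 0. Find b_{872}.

8

We have b_0 = 12,  b_1 = 18,  b_2 = 8,  b_3 = 12.
The sequence repeats with period 3.
(872 - 0) mod 3 = 2, so b_{872} = b_2 = 8.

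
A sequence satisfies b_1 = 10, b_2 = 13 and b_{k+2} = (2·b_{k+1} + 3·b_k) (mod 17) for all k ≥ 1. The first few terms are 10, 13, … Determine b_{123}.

12

Computing terms: b_1 = 10; b_2 = 13; b_3 = 5; b_4 = 15; b_5 = 11; b_6 = 16; b_7 = 14; b_8 = 8; b_9 = 7; b_{10} = 4; b_{11} = 12; b_{12} = 2; b_{13} = 6; b_{14} = 1; b_{15} = 3; b_{16} = 9; b_{17} = 10; b_{18} = 13.
Since (b_{17}, b_{18}) = (b_1, b_2) = (10, 13) (two consecutive terms determine the rest), the sequence is periodic with period 16.
So b_{123} = b_{1 + ((123-1) mod 16)} = b_{11} = 12.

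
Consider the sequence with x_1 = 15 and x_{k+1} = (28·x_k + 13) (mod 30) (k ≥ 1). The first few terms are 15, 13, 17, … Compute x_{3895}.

27

x_1 = 15; x_2 = 13; x_3 = 17; x_4 = 9; x_5 = 25; x_6 = 23; x_7 = 27; x_8 = 19; x_9 = 5; x_{10} = 3; x_{11} = 7; x_{12} = 29; x_{13} = 15.
The sequence repeats with period 12.
So x_{3895} = x_{1 + ((3895-1) mod 12)} = x_7 = 27.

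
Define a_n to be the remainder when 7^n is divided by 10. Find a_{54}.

We have a_0 = 1; a_1 = 7; a_2 = 9; a_3 = 3; a_4 = 1.
Since a_4 = a_0 = 1, the sequence is periodic with period 4.
(54 - 0) mod 4 = 2, so a_{54} = a_2 = 9.

9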